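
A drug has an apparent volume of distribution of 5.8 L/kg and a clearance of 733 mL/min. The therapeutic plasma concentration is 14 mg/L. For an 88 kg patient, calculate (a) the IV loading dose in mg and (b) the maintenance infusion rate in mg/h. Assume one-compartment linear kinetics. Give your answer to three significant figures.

(a) 7150 mg; (b) 616 mg/h

Total Vd = 5.8 × 88 = 510.4 L
LD = Vd · C_target = 510.4 × 14 = 7146 mg
CL = 733 mL/min × 60/1000 = 43.98 L/h
Infusion rate = 43.98 L/h × 14 mg/L = 615.7 mg/h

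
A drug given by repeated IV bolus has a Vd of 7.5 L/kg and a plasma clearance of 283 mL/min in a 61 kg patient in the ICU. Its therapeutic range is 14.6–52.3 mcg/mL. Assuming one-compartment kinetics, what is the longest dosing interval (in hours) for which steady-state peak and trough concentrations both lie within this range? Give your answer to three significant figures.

34.4 h

Total Vd = 7.5 × 61 = 457.5 L
Convert clearance: 283 mL/min × 60 min/h ÷ 1000 mL/L = 16.98 L/h
k = CL / Vd = 16.98 / 457.5 = 0.03711 h⁻¹
Between IV bolus doses, concentration decays as C = C₀·e^(−kτ), so C_peak/C_trough = e^(kτ).
τ_max = ln(C_peak/C_trough) / k = ln(52.3/14.6) / 0.03711 = 1.276 / 0.03711 = 34.38 h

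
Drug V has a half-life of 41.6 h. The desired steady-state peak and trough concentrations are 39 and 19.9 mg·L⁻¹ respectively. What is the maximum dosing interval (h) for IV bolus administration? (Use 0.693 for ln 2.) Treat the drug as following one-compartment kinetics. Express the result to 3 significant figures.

40.4 h

k = 0.693 / t½ = 0.693 / 41.6 = 0.01666 h⁻¹
Between IV bolus doses, concentration decays as C = C₀·e^(−kτ), so C_peak/C_trough = e^(kτ).
τ_max = ln(C_peak/C_trough) / k = ln(39/19.9) / 0.01666 = 0.6728 / 0.01666 = 40.38 h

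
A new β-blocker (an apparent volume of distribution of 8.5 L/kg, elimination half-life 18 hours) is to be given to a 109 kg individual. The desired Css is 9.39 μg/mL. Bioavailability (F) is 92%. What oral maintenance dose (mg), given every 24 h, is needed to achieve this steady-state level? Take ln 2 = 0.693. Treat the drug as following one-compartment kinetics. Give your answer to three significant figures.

Vd = 8.5 L/kg × 109 kg = 926.5 L
k = 0.693/18 = 0.03850 h⁻¹, so CL = k·Vd = 0.03850 × 926.5 = 35.67 L/h
D = CL × Css × τ / F = 35.67 × 9.39 × 24 / 0.92 = 8738 mg

8740 mg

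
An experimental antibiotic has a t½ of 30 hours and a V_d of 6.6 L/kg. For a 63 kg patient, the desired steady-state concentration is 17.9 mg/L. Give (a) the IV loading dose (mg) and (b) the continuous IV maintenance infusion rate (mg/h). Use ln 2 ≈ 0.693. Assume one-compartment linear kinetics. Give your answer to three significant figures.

Total Vd = 6.6 × 63 = 415.8 L
LD = Vd × C = 415.8 × 17.9 = 7443 mg
CL = 0.693 × Vd / t½ = 0.693 × 415.8 / 30 = 9.605 L/h
Infusion rate = CL × Css = 9.605 × 17.9 = 171.9 mg/h

(a) 7440 mg; (b) 172 mg/h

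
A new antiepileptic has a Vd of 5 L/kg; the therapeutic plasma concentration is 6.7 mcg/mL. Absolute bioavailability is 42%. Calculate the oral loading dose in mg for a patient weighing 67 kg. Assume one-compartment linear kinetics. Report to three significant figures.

5340 mg

Vd = 5 L/kg × 67 kg = 335.0 L
LD = Vd × C / F = 335.0 × 6.700 / 0.42 = 5344 mg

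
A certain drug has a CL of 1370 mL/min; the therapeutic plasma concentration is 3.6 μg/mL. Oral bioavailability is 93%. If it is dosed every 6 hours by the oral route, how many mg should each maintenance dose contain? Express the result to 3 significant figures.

1910 mg

Convert clearance: 1370 mL/min × 60 min/h ÷ 1000 mL/L = 82.20 L/h
D = CL × Css × τ / F = 82.20 × 3.6 × 6 / 0.93 = 1909 mg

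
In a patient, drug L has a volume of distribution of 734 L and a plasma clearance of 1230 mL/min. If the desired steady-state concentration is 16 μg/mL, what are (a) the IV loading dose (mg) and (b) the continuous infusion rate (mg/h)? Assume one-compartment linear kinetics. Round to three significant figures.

(a) 11700 mg; (b) 1180 mg/h

LD = Vd · C_target = 734.0 × 16 = 11740 mg
Convert clearance: 1230 mL/min × 60 min/h ÷ 1000 mL/L = 73.80 L/h
Maintenance: replace elimination → rate = CL × Css = 73.80 × 16 = 1181 mg/h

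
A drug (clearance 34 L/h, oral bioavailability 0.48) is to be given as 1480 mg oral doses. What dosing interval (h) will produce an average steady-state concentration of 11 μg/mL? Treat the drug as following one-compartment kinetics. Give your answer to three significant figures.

1.90 h

F·D/τ = CL·Css → τ = F·D / (CL·Css).
τ = 0.48 × 1480 / (34 × 11) = 1.899 h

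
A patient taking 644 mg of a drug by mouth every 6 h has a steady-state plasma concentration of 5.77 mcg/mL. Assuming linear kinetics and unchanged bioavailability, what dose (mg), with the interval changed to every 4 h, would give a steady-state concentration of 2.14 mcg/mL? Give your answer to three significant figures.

159 mg

For first-order elimination, Css ∝ F·D/(CL·τ); F and CL are unchanged, so Css ∝ D/τ.
D₂ = D₁ × (Css,target / Css,current) × (τ₂/τ₁) = 644 × (2.14/5.77) × (4/6) = 159.2 mg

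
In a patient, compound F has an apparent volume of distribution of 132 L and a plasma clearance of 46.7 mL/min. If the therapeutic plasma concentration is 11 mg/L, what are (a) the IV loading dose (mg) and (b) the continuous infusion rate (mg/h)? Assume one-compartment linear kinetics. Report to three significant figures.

Loading dose = Vd × C = 132.0 × 11 = 1452 mg
CL = 46.7 mL/min = 46.7 × 0.06 = 2.802 L/h
Maintenance infusion rate = CL × Css = 2.802 × 11 = 30.82 mg/h

(a) 1450 mg; (b) 30.8 mg/h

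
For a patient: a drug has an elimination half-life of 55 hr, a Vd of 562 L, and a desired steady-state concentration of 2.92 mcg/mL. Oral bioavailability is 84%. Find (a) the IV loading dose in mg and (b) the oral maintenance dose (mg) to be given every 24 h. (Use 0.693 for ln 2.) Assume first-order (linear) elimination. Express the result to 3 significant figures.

(a) 1640 mg; (b) 591 mg

LD = Vd × C = 562.0 × 2.92 = 1641 mg
CL = 0.693 × Vd / t½ = 0.693 × 562.0 / 55 = 7.081 L/h
D = CL × Css × τ / F = 7.081 × 2.92 × 24 / 0.84 = 590.8 mg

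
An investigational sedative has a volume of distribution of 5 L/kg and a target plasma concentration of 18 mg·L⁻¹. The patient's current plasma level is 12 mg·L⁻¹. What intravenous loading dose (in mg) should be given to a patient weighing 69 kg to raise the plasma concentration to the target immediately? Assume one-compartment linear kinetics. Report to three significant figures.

Vd(total) = 69 kg × 5 L/kg = 345.0 L
Concentration deficit ΔC = 18 − 12 = 6.000 mg/L
LD = Vd × ΔC = 345.0 × 6.000 = 2070 mg

2070 mg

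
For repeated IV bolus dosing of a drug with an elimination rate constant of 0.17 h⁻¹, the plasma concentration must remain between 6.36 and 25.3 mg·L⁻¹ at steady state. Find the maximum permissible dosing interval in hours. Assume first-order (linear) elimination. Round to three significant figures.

8.12 h

Between IV bolus doses, concentration decays as C = C₀·e^(−kτ), so C_peak/C_trough = e^(kτ).
τ_max = ln(C_peak/C_trough) / k = ln(25.3/6.36) / 0.1700 = 1.381 / 0.1700 = 8.124 h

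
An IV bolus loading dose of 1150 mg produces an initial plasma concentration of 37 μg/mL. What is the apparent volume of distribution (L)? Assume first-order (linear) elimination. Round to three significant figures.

Immediately after an IV bolus, C₀ = Dose / Vd, so Vd = Dose / C₀.
Vd = 1150 / 37 = 31.08 L

31.1 L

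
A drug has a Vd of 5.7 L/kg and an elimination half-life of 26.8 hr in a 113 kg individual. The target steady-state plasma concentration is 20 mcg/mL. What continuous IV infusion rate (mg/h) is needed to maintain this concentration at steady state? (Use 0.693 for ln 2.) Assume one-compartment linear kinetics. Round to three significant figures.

Vd(total) = 113 kg × 5.7 L/kg = 644.1 L
k = 0.693/26.8 = 0.02586 h⁻¹, so CL = k·Vd = 0.02586 × 644.1 = 16.66 L/h
Infusion rate = CL × Css = 16.66 × 20 = 333.2 mg/h

333 mg/h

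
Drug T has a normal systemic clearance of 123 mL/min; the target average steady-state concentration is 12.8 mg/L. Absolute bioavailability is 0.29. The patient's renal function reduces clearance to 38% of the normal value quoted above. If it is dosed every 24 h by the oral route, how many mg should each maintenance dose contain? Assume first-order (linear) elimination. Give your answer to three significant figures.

Convert clearance: 123 mL/min × 60 min/h ÷ 1000 mL/L = 7.380 L/h
Patient clearance = 0.38 × 7.380 = 2.804 L/h
D = CL × Css × τ / F = 2.804 × 12.8 × 24 / 0.29 = 2970 mg

2970 mg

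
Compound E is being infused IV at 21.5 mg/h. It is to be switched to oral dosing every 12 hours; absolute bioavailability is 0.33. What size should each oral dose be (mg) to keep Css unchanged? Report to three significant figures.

To maintain the same Css, the systemic dosing rate must be unchanged: F·D/τ = infusion rate.
D = rate × τ / F = 21.5 × 12 / 0.33 = 781.8 mg

782 mg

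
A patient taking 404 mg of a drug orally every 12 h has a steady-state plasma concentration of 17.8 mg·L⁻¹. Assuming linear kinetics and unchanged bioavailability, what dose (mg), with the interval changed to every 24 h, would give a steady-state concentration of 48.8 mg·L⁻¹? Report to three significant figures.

2220 mg

For first-order elimination, Css ∝ F·D/(CL·τ); F and CL are unchanged, so Css ∝ D/τ.
D₂ = D₁ × (Css,target / Css,current) × (τ₂/τ₁) = 404 × (48.8/17.8) × (24/12) = 2215 mg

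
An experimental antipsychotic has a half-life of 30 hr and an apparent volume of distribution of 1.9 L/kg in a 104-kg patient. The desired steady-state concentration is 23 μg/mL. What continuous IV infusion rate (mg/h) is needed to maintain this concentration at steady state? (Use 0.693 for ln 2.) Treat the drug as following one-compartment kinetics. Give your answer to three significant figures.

105 mg/h

Total Vd = 1.9 × 104 = 197.6 L
k = 0.693/30 = 0.02310 h⁻¹, so CL = k·Vd = 0.02310 × 197.6 = 4.565 L/h
Infusion rate = CL × Css = 4.565 × 23 = 105.0 mg/h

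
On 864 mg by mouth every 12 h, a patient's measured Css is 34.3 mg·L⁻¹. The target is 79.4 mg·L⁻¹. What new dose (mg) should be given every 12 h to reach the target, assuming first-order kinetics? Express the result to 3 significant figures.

2000 mg

For first-order elimination, Css ∝ F·D/(CL·τ); F and CL are unchanged, so Css ∝ D/τ.
D₂ = D₁ × (Css,target / Css,current) = 864 × 79.4/34.3 = 2000 mg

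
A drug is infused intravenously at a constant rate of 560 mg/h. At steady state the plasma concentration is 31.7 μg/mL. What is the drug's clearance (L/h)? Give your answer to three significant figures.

At steady state, infusion rate = CL × Css, so CL = rate / Css.
CL = 560 / 31.7 = 17.67 L/h

17.7 L/h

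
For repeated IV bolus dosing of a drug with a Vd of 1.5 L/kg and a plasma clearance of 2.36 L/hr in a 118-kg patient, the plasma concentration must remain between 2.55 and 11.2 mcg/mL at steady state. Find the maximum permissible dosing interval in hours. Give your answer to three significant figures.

Vd(total) = 118 kg × 1.5 L/kg = 177.0 L
k = CL / Vd = 2.360 / 177.0 = 0.01333 h⁻¹
Between IV bolus doses, concentration decays as C = C₀·e^(−kτ), so C_peak/C_trough = e^(kτ).
τ_max = ln(C_peak/C_trough) / k = ln(11.2/2.55) / 0.01333 = 1.480 / 0.01333 = 111.0 h

111 h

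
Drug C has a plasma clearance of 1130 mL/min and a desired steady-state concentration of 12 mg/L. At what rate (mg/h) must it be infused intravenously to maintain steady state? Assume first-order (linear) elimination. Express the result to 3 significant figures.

CL = 1130 mL/min × 60/1000 = 67.80 L/h
Infusion rate = CL · Css = 67.80 L/h × 12 mg/L = 813.6 mg/h

814 mg/h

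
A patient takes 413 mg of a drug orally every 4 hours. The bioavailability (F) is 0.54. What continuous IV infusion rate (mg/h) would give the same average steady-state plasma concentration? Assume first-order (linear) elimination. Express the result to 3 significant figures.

Equivalent systemic input: infusion rate = F·D/τ.
Rate = 0.54 × 413 / 4 = 55.76 mg/h

55.8 mg/h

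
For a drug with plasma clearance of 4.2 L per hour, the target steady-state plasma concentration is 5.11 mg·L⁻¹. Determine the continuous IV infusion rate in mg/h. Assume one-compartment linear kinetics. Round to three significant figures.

21.5 mg/h

R₀ = 4.200 × 5.11 = 21.46 mg/h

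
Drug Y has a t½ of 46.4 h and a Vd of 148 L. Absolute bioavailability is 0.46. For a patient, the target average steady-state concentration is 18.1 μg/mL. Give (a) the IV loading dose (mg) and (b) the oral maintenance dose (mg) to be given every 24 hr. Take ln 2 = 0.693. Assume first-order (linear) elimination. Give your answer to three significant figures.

LD = Vd × C = 148.0 × 18.1 = 2679 mg
CL = 0.693 × Vd / t½ = 0.693 × 148.0 / 46.4 = 2.210 L/h
D = CL × Css × τ / F = 2.210 × 18.1 × 24 / 0.46 = 2087 mg

(a) 2680 mg; (b) 2090 mg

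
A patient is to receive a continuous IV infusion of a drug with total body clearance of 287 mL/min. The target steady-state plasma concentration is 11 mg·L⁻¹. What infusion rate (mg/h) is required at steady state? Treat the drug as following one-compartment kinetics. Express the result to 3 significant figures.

189 mg/h

Convert clearance: 287 mL/min × 60 min/h ÷ 1000 mL/L = 17.22 L/h
Infusion rate = CL · Css = 17.22 L/h × 11 mg/L = 189.4 mg/h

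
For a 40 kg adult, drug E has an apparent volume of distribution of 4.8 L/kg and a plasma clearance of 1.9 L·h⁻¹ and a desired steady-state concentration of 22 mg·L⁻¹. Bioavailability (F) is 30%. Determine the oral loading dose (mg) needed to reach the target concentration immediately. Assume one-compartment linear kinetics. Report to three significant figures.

14100 mg

Vd(total) = 40 kg × 4.8 L/kg = 192.0 L
LD = Vd × C / F = 192.0 × 22.00 / 0.3 = 14080 mg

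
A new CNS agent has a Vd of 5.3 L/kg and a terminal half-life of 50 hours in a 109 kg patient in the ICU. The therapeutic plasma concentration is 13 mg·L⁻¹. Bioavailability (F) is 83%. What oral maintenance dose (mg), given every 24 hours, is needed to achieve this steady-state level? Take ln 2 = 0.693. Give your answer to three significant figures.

3010 mg

Vd(total) = 109 kg × 5.3 L/kg = 577.7 L
CL = ln 2 · Vd / t½ = 0.693 × 577.7 / 50 = 8.007 L/h
D = CL × Css × τ / F = 8.007 × 13 × 24 / 0.83 = 3010 mg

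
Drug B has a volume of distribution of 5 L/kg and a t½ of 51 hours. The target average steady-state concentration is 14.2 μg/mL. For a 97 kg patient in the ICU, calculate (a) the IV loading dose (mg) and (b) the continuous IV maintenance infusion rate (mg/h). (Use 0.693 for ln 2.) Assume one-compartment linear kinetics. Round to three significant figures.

(a) 6890 mg; (b) 93.6 mg/h

Total Vd = 5 × 97 = 485.0 L
LD = Vd × C = 485.0 × 14.2 = 6887 mg
CL = 0.693 × Vd / t½ = 0.693 × 485.0 / 51 = 6.590 L/h
Infusion rate = CL × Css = 6.590 × 14.2 = 93.58 mg/h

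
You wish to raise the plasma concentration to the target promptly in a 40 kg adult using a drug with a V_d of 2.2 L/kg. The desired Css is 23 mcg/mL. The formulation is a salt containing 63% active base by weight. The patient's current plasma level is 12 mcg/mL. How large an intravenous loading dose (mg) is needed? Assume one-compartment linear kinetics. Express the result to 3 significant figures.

1540 mg

Vd = 2.2 L/kg × 40 kg = 88.00 L
The loading dose fills Vd to the target concentration.
Concentration deficit ΔC = 23 − 12 = 11.00 mg/L
LD = Vd × ΔC / S = 88.00 × 11.00 / 0.63 = 1537 mg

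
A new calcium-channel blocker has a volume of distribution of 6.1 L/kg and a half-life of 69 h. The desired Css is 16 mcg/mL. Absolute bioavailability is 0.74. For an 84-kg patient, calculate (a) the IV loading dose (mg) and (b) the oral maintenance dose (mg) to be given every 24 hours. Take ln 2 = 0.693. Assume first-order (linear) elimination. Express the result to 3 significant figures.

Total Vd = 6.1 × 84 = 512.4 L
LD = Vd × C = 512.4 × 16 = 8198 mg
CL = 0.693 × Vd / t½ = 0.693 × 512.4 / 69 = 5.146 L/h
D = CL × Css × τ / F = 5.146 × 16 × 24 / 0.74 = 2670 mg

(a) 8200 mg; (b) 2670 mg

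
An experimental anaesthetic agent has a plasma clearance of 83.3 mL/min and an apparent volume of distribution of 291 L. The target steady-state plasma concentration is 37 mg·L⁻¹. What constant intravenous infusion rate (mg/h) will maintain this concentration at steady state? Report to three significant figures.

185 mg/h

Convert clearance: 83.3 mL/min × 60 min/h ÷ 1000 mL/L = 4.998 L/h
Vd does not affect the maintenance rate; only clearance governs steady-state input.
Rate = CL × Css = 4.998 × 37 = 184.9 mg/h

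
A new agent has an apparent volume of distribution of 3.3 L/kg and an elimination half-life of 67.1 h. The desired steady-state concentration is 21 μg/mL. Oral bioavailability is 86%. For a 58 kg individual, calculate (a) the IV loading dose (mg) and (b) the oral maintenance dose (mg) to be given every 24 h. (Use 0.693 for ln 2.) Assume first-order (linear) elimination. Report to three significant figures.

(a) 4020 mg; (b) 1160 mg

Vd = 3.3 L/kg × 58 kg = 191.4 L
LD = Vd × C = 191.4 × 21 = 4019 mg
CL = 0.693 × Vd / t½ = 0.693 × 191.4 / 67.1 = 1.977 L/h
D = CL × Css × τ / F = 1.977 × 21 × 24 / 0.86 = 1159 mg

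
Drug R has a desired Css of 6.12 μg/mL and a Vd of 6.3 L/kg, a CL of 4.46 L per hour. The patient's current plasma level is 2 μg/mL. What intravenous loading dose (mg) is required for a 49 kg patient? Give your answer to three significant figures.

Total Vd = 6.3 × 49 = 308.7 L
Concentration deficit ΔC = 6.12 − 2 = 4.120 mg/L
LD = Vd × ΔC = 308.7 × 4.120 = 1272 mg

1270 mg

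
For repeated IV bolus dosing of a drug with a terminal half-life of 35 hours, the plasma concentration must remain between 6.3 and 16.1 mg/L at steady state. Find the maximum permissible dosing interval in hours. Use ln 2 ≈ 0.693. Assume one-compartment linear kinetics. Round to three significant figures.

47.4 h

k = 0.693 / t½ = 0.693 / 35 = 0.01980 h⁻¹
Between IV bolus doses, concentration decays as C = C₀·e^(−kτ), so C_peak/C_trough = e^(kτ).
τ_max = ln(C_peak/C_trough) / k = ln(16.1/6.3) / 0.01980 = 0.9383 / 0.01980 = 47.39 h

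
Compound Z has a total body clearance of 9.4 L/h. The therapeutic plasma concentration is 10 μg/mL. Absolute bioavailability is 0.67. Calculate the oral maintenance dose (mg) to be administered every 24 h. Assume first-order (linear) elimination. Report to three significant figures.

3370 mg

D = CL × Css × τ / F = 9.400 × 10 × 24 / 0.67 = 3367 mg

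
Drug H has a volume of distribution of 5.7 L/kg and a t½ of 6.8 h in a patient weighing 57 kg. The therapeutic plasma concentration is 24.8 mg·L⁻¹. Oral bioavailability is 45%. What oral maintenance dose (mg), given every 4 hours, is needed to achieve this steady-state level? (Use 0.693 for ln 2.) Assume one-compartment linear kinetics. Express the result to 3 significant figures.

Vd = 5.7 L/kg × 57 kg = 324.9 L
CL = 0.693 × Vd / t½ = 0.693 × 324.9 / 6.8 = 33.11 L/h
D = CL × Css × τ / F = 33.11 × 24.8 × 4 / 0.45 = 7299 mg

7300 mg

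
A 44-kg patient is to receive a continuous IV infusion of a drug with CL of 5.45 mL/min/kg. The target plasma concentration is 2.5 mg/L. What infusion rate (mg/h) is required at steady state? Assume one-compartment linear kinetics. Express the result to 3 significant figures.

36.0 mg/h

CL = 5.45 mL/min/kg × 44 kg = 239.8 mL/min = 239.8 × 60/1000 = 14.39 L/h
Rate = CL × Css = 14.39 × 2.5 = 35.98 mg/h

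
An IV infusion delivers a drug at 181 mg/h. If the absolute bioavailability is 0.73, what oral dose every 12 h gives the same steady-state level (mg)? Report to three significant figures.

To maintain the same Css, the systemic dosing rate must be unchanged: F·D/τ = infusion rate.
D = rate × τ / F = 181 × 12 / 0.73 = 2975 mg

2980 mg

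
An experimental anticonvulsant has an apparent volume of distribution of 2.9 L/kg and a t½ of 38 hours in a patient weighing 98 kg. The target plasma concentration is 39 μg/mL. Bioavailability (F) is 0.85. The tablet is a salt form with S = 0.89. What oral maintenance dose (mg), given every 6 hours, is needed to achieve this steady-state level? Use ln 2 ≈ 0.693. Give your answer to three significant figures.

1600 mg

Vd = 2.9 L/kg × 98 kg = 284.2 L
k = 0.693/38 = 0.01824 h⁻¹, so CL = k·Vd = 0.01824 × 284.2 = 5.184 L/h
D = CL × Css × τ / F / S = 5.184 × 39 × 6 / 0.85 / 0.89 = 1604 mg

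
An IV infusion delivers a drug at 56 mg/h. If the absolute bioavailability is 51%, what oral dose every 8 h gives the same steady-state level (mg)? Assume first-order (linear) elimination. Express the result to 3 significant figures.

878 mg

To maintain the same Css, the systemic dosing rate must be unchanged: F·D/τ = infusion rate.
D = rate × τ / F = 56 × 8 / 0.51 = 878.4 mg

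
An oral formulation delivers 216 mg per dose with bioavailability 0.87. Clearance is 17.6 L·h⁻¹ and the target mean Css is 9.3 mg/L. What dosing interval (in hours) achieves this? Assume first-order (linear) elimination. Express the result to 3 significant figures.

1.15 h

F·D/τ = CL·Css → τ = F·D / (CL·Css).
τ = 0.87 × 216 / (17.6 × 9.3) = 1.148 h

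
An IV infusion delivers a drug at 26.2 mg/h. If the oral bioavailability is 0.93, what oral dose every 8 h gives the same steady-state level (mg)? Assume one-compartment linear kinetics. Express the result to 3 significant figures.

To maintain the same Css, the systemic dosing rate must be unchanged: F·D/τ = infusion rate.
D = rate × τ / F = 26.2 × 8 / 0.93 = 225.4 mg

225 mg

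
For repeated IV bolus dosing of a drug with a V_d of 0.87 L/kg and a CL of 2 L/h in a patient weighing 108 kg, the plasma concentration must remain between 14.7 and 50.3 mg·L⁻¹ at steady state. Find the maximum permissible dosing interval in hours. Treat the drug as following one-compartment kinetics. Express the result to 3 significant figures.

Vd(total) = 108 kg × 0.87 L/kg = 93.96 L
k = CL / Vd = 2.000 / 93.96 = 0.02129 h⁻¹
Between IV bolus doses, concentration decays as C = C₀·e^(−kτ), so C_peak/C_trough = e^(kτ).
τ_max = ln(C_peak/C_trough) / k = ln(50.3/14.7) / 0.02129 = 1.230 / 0.02129 = 57.77 h

57.8 h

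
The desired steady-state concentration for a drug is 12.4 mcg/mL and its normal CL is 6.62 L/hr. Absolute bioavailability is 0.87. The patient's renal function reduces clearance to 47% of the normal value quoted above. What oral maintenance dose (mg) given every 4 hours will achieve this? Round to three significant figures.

177 mg

Patient clearance = 0.47 × 6.620 = 3.111 L/h
At steady state, dose per interval replaces the amount cleared in that interval: F·D/τ = CL·Css.
D = CL × Css × τ / F = 3.111 × 12.4 × 4 / 0.87 = 177.4 mg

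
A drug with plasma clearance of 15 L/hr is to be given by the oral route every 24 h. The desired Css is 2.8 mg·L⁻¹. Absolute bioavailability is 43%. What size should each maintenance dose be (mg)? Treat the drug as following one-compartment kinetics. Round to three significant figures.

2340 mg

D = CL × Css × τ / F = 15.00 × 2.8 × 24 / 0.43 = 2344 mg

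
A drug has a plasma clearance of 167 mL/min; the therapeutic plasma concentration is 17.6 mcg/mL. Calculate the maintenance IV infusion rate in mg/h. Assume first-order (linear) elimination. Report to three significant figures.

CL = 167 mL/min = 167 × 0.06 = 10.02 L/h
Infusion rate = CL · Css = 10.02 L/h × 17.6 mg/L = 176.4 mg/h

176 mg/h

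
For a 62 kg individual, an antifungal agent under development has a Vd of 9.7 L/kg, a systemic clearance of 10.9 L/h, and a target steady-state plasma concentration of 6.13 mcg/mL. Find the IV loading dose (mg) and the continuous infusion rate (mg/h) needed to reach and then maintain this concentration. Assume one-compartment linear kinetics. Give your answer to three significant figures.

Vd = 9.7 L/kg × 62 kg = 601.4 L
Loading: fill Vd to C_target → 601.4 L × 6.13 mg/L = 3687 mg
Maintenance: replace elimination → rate = CL × Css = 10.90 × 6.13 = 66.82 mg/h

(a) 3690 mg; (b) 66.8 mg/h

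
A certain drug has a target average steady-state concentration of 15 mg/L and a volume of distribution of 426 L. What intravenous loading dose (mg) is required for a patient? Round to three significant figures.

6390 mg

LD = Vd × C = 426.0 × 15.00 = 6390 mg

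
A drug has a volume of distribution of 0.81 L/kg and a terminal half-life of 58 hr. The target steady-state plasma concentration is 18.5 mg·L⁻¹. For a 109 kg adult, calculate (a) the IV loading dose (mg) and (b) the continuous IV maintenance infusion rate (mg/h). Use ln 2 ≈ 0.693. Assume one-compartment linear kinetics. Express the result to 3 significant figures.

Total Vd = 0.81 × 109 = 88.29 L
LD = Vd × C = 88.29 × 18.5 = 1633 mg
CL = 0.693 × Vd / t½ = 0.693 × 88.29 / 58 = 1.055 L/h
Infusion rate = CL × Css = 1.055 × 18.5 = 19.52 mg/h

(a) 1630 mg; (b) 19.5 mg/h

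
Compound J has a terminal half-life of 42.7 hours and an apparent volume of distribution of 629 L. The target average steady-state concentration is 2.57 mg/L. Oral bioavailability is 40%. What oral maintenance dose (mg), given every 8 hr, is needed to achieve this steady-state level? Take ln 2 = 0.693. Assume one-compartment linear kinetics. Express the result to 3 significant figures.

k = 0.693/42.7 = 0.01623 h⁻¹, so CL = k·Vd = 0.01623 × 629.0 = 10.21 L/h
D = CL × Css × τ / F = 10.21 × 2.57 × 8 / 0.4 = 524.8 mg

525 mg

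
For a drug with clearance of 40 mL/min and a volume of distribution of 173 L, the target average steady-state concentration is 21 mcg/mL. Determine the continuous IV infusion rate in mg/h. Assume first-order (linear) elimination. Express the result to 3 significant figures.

50.4 mg/h

CL = 40 mL/min = 40 × 0.06 = 2.400 L/h
Infusion rate = CL · Css = 2.400 L/h × 21 mg/L = 50.40 mg/h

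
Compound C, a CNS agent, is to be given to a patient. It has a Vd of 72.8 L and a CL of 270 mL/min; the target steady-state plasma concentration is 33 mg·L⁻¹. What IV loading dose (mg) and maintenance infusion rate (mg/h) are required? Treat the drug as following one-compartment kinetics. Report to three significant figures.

(a) 2400 mg; (b) 535 mg/h

LD = Vd · C_target = 72.80 × 33 = 2402 mg
CL = 270 mL/min × 60/1000 = 16.20 L/h
Infusion rate = 16.20 L/h × 33 mg/L = 534.6 mg/h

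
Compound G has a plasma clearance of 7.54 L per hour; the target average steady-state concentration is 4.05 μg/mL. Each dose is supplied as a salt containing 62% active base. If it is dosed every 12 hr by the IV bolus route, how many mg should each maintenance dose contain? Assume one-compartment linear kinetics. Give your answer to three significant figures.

591 mg

D = CL × Css × τ / S = 7.540 × 4.05 × 12 / 0.62 = 591.0 mg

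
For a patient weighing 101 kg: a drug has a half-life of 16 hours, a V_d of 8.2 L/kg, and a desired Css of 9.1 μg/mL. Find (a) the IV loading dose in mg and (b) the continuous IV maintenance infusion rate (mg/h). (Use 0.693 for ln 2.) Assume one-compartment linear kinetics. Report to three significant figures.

(a) 7540 mg; (b) 326 mg/h

Vd(total) = 101 kg × 8.2 L/kg = 828.2 L
LD = Vd × C = 828.2 × 9.1 = 7537 mg
CL = 0.693 × Vd / t½ = 0.693 × 828.2 / 16 = 35.87 L/h
Infusion rate = CL × Css = 35.87 × 9.1 = 326.4 mg/h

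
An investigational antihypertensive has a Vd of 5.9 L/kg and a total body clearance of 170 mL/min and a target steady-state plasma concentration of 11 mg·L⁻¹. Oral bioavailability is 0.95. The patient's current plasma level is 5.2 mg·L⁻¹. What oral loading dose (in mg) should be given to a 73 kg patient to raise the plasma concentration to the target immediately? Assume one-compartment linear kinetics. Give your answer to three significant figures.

Vd(total) = 73 kg × 5.9 L/kg = 430.7 L
Concentration deficit ΔC = 11 − 5.2 = 5.800 mg/L
LD = Vd × ΔC / F = 430.7 × 5.800 / 0.95 = 2630 mg

2630 mg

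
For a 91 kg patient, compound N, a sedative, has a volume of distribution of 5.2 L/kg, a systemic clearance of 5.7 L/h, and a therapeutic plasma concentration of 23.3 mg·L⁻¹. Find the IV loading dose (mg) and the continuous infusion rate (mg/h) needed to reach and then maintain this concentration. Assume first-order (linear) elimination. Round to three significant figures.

Vd(total) = 91 kg × 5.2 L/kg = 473.2 L
Loading dose = Vd × C = 473.2 × 23.3 = 11030 mg
Infusion rate = 5.700 L/h × 23.3 mg/L = 132.8 mg/h

(a) 11000 mg; (b) 133 mg/h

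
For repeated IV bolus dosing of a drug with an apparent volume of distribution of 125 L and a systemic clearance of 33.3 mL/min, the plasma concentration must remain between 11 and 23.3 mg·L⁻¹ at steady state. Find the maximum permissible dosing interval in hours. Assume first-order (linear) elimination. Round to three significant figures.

Convert clearance: 33.3 mL/min × 60 min/h ÷ 1000 mL/L = 1.998 L/h
k = CL / Vd = 1.998 / 125.0 = 0.01598 h⁻¹
Between IV bolus doses, concentration decays as C = C₀·e^(−kτ), so C_peak/C_trough = e^(kτ).
τ_max = ln(C_peak/C_trough) / k = ln(23.3/11) / 0.01598 = 0.7506 / 0.01598 = 46.97 h

47.0 h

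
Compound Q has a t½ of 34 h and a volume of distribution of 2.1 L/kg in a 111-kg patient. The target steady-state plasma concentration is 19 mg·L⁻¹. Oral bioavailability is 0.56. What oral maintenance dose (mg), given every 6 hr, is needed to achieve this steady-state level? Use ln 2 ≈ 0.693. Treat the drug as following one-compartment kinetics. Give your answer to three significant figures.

967 mg

Vd = 2.1 L/kg × 111 kg = 233.1 L
CL = ln 2 · Vd / t½ = 0.693 × 233.1 / 34 = 4.751 L/h
D = CL × Css × τ / F = 4.751 × 19 × 6 / 0.56 = 967.2 mg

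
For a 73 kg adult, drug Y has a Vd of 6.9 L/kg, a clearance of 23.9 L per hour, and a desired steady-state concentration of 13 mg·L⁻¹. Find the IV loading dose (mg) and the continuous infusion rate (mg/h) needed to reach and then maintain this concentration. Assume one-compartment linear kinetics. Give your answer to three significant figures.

(a) 6550 mg; (b) 311 mg/h

Vd(total) = 73 kg × 6.9 L/kg = 503.7 L
LD = Vd · C_target = 503.7 × 13 = 6548 mg
Maintenance: replace elimination → rate = CL × Css = 23.90 × 13 = 310.7 mg/h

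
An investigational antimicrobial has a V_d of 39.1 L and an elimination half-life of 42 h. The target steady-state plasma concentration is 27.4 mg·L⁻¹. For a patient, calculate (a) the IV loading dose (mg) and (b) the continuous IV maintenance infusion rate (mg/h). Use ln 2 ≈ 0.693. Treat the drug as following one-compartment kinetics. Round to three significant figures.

LD = Vd × C = 39.10 × 27.4 = 1071 mg
CL = 0.693 × Vd / t½ = 0.693 × 39.10 / 42 = 0.6452 L/h
Infusion rate = CL × Css = 0.6452 × 27.4 = 17.68 mg/h

(a) 1070 mg; (b) 17.7 mg/h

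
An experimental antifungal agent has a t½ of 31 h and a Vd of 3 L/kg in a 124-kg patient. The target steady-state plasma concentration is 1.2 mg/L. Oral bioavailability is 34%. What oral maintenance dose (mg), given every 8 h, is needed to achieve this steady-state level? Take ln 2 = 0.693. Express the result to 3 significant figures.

Vd = 3 L/kg × 124 kg = 372.0 L
CL = 0.693 × Vd / t½ = 0.693 × 372.0 / 31 = 8.316 L/h
D = CL × Css × τ / F = 8.316 × 1.2 × 8 / 0.34 = 234.8 mg

235 mg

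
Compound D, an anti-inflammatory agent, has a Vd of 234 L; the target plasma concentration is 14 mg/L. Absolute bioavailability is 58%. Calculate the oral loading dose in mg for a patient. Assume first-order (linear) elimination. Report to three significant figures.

LD = Vd × C / F = 234.0 × 14.00 / 0.58 = 5648 mg

5650 mg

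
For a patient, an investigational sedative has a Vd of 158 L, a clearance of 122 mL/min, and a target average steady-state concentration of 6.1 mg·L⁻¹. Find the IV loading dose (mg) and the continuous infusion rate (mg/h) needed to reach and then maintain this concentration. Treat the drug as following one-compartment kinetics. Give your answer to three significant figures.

Loading dose = Vd × C = 158.0 × 6.1 = 963.8 mg
Convert clearance: 122 mL/min × 60 min/h ÷ 1000 mL/L = 7.320 L/h
Maintenance: replace elimination → rate = CL × Css = 7.320 × 6.1 = 44.65 mg/h

(a) 964 mg; (b) 44.7 mg/h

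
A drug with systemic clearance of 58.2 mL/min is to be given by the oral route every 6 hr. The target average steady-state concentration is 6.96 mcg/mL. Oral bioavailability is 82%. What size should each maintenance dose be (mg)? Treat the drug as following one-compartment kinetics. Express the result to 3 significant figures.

CL = 58.2 mL/min = 58.2 × 0.06 = 3.492 L/h
D = CL × Css × τ / F = 3.492 × 6.96 × 6 / 0.82 = 177.8 mg

178 mg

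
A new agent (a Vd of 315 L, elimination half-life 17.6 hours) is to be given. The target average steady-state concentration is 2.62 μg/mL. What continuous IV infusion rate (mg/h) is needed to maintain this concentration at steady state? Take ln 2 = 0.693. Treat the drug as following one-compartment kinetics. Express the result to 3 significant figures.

CL = ln 2 · Vd / t½ = 0.693 × 315.0 / 17.6 = 12.40 L/h
Infusion rate = CL × Css = 12.40 × 2.62 = 32.49 mg/h

32.5 mg/h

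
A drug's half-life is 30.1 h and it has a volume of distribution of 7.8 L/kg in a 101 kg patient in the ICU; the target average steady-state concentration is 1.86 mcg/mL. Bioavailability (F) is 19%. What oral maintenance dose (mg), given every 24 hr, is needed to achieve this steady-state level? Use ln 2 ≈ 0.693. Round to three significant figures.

Vd = 7.8 L/kg × 101 kg = 787.8 L
CL = 0.693 × Vd / t½ = 0.693 × 787.8 / 30.1 = 18.14 L/h
D = CL × Css × τ / F = 18.14 × 1.86 × 24 / 0.19 = 4262 mg

4260 mg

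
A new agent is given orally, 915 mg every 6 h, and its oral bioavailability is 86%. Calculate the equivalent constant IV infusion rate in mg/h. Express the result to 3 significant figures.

131 mg/h

Equivalent systemic input: infusion rate = F·D/τ.
Rate = 0.86 × 915 / 6 = 131.2 mg/h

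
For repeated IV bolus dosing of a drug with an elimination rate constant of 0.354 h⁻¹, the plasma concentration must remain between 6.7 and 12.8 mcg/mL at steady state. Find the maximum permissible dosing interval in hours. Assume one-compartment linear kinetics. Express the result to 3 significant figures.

Between IV bolus doses, concentration decays as C = C₀·e^(−kτ), so C_peak/C_trough = e^(kτ).
τ_max = ln(C_peak/C_trough) / k = ln(12.8/6.7) / 0.3540 = 0.6473 / 0.3540 = 1.829 h

1.83 h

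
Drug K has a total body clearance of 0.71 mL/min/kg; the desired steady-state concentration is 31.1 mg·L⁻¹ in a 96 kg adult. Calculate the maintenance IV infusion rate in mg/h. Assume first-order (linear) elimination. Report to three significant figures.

127 mg/h

CL = 0.71 mL/min/kg × 96 kg = 68.16 mL/min = 68.16 × 60/1000 = 4.090 L/h
At steady state, infusion rate equals elimination rate: rate in = CL × Css.
R₀ = 4.090 × 31.1 = 127.2 mg/h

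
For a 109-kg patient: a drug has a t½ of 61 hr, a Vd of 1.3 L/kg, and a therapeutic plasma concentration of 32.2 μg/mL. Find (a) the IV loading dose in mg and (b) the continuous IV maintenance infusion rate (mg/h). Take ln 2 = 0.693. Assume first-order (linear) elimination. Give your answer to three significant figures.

Total Vd = 1.3 × 109 = 141.7 L
LD = Vd × C = 141.7 × 32.2 = 4563 mg
CL = 0.693 × Vd / t½ = 0.693 × 141.7 / 61 = 1.610 L/h
Infusion rate = CL × Css = 1.610 × 32.2 = 51.84 mg/h

(a) 4560 mg; (b) 51.8 mg/h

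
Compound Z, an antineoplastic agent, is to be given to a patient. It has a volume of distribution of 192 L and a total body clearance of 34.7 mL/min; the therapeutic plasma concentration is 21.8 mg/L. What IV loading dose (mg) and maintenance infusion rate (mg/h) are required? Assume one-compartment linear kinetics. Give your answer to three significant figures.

(a) 4190 mg; (b) 45.4 mg/h

LD = Vd · C_target = 192.0 × 21.8 = 4186 mg
CL = 34.7 mL/min × 60/1000 = 2.082 L/h
Maintenance: replace elimination → rate = CL × Css = 2.082 × 21.8 = 45.39 mg/h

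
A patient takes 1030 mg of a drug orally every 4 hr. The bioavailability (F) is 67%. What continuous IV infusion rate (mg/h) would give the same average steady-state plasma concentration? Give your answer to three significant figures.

173 mg/h

Equivalent systemic input: infusion rate = F·D/τ.
Rate = 0.67 × 1030 / 4 = 172.5 mg/h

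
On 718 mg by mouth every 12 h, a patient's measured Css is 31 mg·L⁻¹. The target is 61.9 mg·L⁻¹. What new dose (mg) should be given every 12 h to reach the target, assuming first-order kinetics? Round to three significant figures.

With linear kinetics, Css is proportional to dose rate (D/τ) at fixed clearance.
D₂ = D₁ × (Css,target / Css,current) = 718 × 61.9/31 = 1434 mg

1430 mg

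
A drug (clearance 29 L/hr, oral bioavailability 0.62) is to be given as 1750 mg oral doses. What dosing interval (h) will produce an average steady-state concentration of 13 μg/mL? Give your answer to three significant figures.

2.88 h

F·D/τ = CL·Css → τ = F·D / (CL·Css).
τ = 0.62 × 1750 / (29 × 13) = 2.878 h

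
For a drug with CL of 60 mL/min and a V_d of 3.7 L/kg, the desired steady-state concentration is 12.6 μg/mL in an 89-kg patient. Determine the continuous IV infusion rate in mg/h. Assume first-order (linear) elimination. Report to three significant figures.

CL = 60 mL/min × 60/1000 = 3.600 L/h
Infusion rate = CL · Css = 3.600 L/h × 12.6 mg/L = 45.36 mg/h

45.4 mg/h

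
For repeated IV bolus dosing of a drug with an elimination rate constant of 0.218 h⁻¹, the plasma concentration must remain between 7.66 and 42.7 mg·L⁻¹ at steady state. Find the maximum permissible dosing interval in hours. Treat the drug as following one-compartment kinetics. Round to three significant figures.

7.88 h

Between IV bolus doses, concentration decays as C = C₀·e^(−kτ), so C_peak/C_trough = e^(kτ).
τ_max = ln(C_peak/C_trough) / k = ln(42.7/7.66) / 0.2180 = 1.718 / 0.2180 = 7.881 h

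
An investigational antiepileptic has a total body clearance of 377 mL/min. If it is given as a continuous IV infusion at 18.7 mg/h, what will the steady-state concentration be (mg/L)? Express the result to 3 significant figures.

0.827 mg/L

Convert clearance: 377 mL/min × 60 min/h ÷ 1000 mL/L = 22.62 L/h
Css = rate / CL = 18.7 / 22.62 = 0.8267 mg/L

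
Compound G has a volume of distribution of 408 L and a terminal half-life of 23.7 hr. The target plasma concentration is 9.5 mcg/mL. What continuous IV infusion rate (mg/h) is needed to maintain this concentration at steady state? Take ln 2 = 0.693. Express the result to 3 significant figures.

113 mg/h

CL = 0.693 × Vd / t½ = 0.693 × 408.0 / 23.7 = 11.93 L/h
Infusion rate = CL × Css = 11.93 × 9.5 = 113.3 mg/h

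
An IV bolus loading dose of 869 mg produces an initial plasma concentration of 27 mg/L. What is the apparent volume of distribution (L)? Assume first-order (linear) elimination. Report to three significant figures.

32.2 L

Immediately after an IV bolus, C₀ = Dose / Vd, so Vd = Dose / C₀.
Vd = 869 / 27 = 32.19 L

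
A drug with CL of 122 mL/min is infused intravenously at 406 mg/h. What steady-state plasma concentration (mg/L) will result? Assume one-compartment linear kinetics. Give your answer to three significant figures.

55.5 mg/L

CL = 122 mL/min = 122 × 0.06 = 7.320 L/h
Css = rate / CL = 406 / 7.320 = 55.46 mg/L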